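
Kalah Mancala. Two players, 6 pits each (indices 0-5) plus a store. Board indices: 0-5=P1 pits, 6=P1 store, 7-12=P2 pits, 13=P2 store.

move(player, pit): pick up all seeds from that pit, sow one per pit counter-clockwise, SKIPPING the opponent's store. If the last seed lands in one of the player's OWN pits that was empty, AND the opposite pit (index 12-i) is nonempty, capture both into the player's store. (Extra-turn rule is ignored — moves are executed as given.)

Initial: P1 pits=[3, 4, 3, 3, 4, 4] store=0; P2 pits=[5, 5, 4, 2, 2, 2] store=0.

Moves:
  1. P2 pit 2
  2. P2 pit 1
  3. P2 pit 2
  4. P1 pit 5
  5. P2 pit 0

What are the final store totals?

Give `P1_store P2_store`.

Answer: 1 3

Derivation:
Move 1: P2 pit2 -> P1=[3,4,3,3,4,4](0) P2=[5,5,0,3,3,3](1)
Move 2: P2 pit1 -> P1=[3,4,3,3,4,4](0) P2=[5,0,1,4,4,4](2)
Move 3: P2 pit2 -> P1=[3,4,3,3,4,4](0) P2=[5,0,0,5,4,4](2)
Move 4: P1 pit5 -> P1=[3,4,3,3,4,0](1) P2=[6,1,1,5,4,4](2)
Move 5: P2 pit0 -> P1=[3,4,3,3,4,0](1) P2=[0,2,2,6,5,5](3)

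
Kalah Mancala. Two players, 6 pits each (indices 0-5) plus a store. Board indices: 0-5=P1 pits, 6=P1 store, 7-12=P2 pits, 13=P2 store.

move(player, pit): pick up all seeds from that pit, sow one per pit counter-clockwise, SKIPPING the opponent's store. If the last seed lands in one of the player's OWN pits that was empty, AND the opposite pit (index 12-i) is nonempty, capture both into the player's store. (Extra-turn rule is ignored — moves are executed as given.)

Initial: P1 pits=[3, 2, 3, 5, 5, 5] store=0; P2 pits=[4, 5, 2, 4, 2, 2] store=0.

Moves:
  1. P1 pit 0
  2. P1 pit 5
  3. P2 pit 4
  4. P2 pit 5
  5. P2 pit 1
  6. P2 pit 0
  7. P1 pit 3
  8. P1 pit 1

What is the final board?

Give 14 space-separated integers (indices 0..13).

Move 1: P1 pit0 -> P1=[0,3,4,6,5,5](0) P2=[4,5,2,4,2,2](0)
Move 2: P1 pit5 -> P1=[0,3,4,6,5,0](1) P2=[5,6,3,5,2,2](0)
Move 3: P2 pit4 -> P1=[0,3,4,6,5,0](1) P2=[5,6,3,5,0,3](1)
Move 4: P2 pit5 -> P1=[1,4,4,6,5,0](1) P2=[5,6,3,5,0,0](2)
Move 5: P2 pit1 -> P1=[2,4,4,6,5,0](1) P2=[5,0,4,6,1,1](3)
Move 6: P2 pit0 -> P1=[2,4,4,6,5,0](1) P2=[0,1,5,7,2,2](3)
Move 7: P1 pit3 -> P1=[2,4,4,0,6,1](2) P2=[1,2,6,7,2,2](3)
Move 8: P1 pit1 -> P1=[2,0,5,1,7,2](2) P2=[1,2,6,7,2,2](3)

Answer: 2 0 5 1 7 2 2 1 2 6 7 2 2 3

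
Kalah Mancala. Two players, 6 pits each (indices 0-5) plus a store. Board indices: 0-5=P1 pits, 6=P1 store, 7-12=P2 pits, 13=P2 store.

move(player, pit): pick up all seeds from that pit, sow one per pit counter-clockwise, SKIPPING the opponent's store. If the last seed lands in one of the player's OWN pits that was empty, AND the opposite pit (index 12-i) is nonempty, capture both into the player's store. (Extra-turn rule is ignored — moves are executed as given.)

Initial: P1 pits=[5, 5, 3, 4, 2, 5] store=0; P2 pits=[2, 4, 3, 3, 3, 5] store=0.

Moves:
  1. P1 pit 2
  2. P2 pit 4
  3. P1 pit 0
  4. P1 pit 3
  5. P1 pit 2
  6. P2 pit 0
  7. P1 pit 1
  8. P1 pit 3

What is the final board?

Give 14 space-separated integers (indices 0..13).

Answer: 0 0 1 0 7 9 8 1 6 1 4 0 6 1

Derivation:
Move 1: P1 pit2 -> P1=[5,5,0,5,3,6](0) P2=[2,4,3,3,3,5](0)
Move 2: P2 pit4 -> P1=[6,5,0,5,3,6](0) P2=[2,4,3,3,0,6](1)
Move 3: P1 pit0 -> P1=[0,6,1,6,4,7](1) P2=[2,4,3,3,0,6](1)
Move 4: P1 pit3 -> P1=[0,6,1,0,5,8](2) P2=[3,5,4,3,0,6](1)
Move 5: P1 pit2 -> P1=[0,6,0,0,5,8](7) P2=[3,5,0,3,0,6](1)
Move 6: P2 pit0 -> P1=[0,6,0,0,5,8](7) P2=[0,6,1,4,0,6](1)
Move 7: P1 pit1 -> P1=[0,0,1,1,6,9](8) P2=[1,6,1,4,0,6](1)
Move 8: P1 pit3 -> P1=[0,0,1,0,7,9](8) P2=[1,6,1,4,0,6](1)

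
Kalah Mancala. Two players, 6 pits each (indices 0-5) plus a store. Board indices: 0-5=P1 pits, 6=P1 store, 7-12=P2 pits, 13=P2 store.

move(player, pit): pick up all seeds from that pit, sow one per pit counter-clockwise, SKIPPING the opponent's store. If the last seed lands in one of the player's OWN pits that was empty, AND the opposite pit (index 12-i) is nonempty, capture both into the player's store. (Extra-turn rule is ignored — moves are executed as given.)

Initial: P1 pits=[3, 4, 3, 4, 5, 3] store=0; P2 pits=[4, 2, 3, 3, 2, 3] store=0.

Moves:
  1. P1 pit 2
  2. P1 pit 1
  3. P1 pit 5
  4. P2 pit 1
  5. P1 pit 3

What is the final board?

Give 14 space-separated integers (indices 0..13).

Move 1: P1 pit2 -> P1=[3,4,0,5,6,4](0) P2=[4,2,3,3,2,3](0)
Move 2: P1 pit1 -> P1=[3,0,1,6,7,5](0) P2=[4,2,3,3,2,3](0)
Move 3: P1 pit5 -> P1=[3,0,1,6,7,0](1) P2=[5,3,4,4,2,3](0)
Move 4: P2 pit1 -> P1=[3,0,1,6,7,0](1) P2=[5,0,5,5,3,3](0)
Move 5: P1 pit3 -> P1=[3,0,1,0,8,1](2) P2=[6,1,6,5,3,3](0)

Answer: 3 0 1 0 8 1 2 6 1 6 5 3 3 0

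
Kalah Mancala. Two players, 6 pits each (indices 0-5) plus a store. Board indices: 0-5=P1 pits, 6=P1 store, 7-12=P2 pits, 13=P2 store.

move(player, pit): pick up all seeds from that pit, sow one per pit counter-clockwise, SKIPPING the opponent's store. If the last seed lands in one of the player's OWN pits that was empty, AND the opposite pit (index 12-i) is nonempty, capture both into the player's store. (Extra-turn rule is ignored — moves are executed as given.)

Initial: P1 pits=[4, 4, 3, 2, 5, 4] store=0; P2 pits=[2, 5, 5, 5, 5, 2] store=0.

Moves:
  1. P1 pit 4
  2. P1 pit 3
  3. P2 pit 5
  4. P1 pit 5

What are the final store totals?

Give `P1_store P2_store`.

Move 1: P1 pit4 -> P1=[4,4,3,2,0,5](1) P2=[3,6,6,5,5,2](0)
Move 2: P1 pit3 -> P1=[4,4,3,0,1,6](1) P2=[3,6,6,5,5,2](0)
Move 3: P2 pit5 -> P1=[5,4,3,0,1,6](1) P2=[3,6,6,5,5,0](1)
Move 4: P1 pit5 -> P1=[5,4,3,0,1,0](2) P2=[4,7,7,6,6,0](1)

Answer: 2 1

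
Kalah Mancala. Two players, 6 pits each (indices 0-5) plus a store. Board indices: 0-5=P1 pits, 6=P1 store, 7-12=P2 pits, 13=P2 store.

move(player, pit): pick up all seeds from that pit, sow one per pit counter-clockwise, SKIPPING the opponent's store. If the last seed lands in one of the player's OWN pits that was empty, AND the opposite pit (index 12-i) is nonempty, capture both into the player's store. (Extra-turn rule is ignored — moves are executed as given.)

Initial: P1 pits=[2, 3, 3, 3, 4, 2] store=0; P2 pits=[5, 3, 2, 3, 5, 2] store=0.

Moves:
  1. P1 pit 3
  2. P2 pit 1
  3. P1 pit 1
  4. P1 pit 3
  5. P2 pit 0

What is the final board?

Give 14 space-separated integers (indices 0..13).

Answer: 2 0 4 0 7 3 1 0 1 4 5 7 3 0

Derivation:
Move 1: P1 pit3 -> P1=[2,3,3,0,5,3](1) P2=[5,3,2,3,5,2](0)
Move 2: P2 pit1 -> P1=[2,3,3,0,5,3](1) P2=[5,0,3,4,6,2](0)
Move 3: P1 pit1 -> P1=[2,0,4,1,6,3](1) P2=[5,0,3,4,6,2](0)
Move 4: P1 pit3 -> P1=[2,0,4,0,7,3](1) P2=[5,0,3,4,6,2](0)
Move 5: P2 pit0 -> P1=[2,0,4,0,7,3](1) P2=[0,1,4,5,7,3](0)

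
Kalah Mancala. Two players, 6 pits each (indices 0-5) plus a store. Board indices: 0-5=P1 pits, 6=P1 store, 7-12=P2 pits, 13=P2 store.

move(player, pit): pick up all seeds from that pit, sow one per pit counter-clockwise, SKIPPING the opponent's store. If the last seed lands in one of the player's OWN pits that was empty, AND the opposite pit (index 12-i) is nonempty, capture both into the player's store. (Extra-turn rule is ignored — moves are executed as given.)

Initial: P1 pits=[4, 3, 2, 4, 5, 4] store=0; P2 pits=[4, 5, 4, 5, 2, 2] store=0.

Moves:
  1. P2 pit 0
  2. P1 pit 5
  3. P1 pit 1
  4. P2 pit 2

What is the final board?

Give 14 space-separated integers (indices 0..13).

Move 1: P2 pit0 -> P1=[4,3,2,4,5,4](0) P2=[0,6,5,6,3,2](0)
Move 2: P1 pit5 -> P1=[4,3,2,4,5,0](1) P2=[1,7,6,6,3,2](0)
Move 3: P1 pit1 -> P1=[4,0,3,5,6,0](1) P2=[1,7,6,6,3,2](0)
Move 4: P2 pit2 -> P1=[5,1,3,5,6,0](1) P2=[1,7,0,7,4,3](1)

Answer: 5 1 3 5 6 0 1 1 7 0 7 4 3 1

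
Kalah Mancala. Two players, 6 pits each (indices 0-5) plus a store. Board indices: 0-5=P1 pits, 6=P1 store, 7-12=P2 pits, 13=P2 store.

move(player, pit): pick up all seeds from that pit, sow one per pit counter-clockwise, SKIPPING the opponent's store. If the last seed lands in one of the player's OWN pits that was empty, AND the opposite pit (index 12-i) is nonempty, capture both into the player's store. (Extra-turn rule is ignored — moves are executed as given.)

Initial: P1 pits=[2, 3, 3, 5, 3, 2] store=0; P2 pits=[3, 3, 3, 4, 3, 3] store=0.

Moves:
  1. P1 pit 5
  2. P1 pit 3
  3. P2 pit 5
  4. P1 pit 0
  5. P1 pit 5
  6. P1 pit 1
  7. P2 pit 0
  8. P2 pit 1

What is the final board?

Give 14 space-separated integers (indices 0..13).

Answer: 0 0 5 1 5 1 8 0 0 2 6 5 2 2

Derivation:
Move 1: P1 pit5 -> P1=[2,3,3,5,3,0](1) P2=[4,3,3,4,3,3](0)
Move 2: P1 pit3 -> P1=[2,3,3,0,4,1](2) P2=[5,4,3,4,3,3](0)
Move 3: P2 pit5 -> P1=[3,4,3,0,4,1](2) P2=[5,4,3,4,3,0](1)
Move 4: P1 pit0 -> P1=[0,5,4,0,4,1](6) P2=[5,4,0,4,3,0](1)
Move 5: P1 pit5 -> P1=[0,5,4,0,4,0](7) P2=[5,4,0,4,3,0](1)
Move 6: P1 pit1 -> P1=[0,0,5,1,5,1](8) P2=[5,4,0,4,3,0](1)
Move 7: P2 pit0 -> P1=[0,0,5,1,5,1](8) P2=[0,5,1,5,4,1](1)
Move 8: P2 pit1 -> P1=[0,0,5,1,5,1](8) P2=[0,0,2,6,5,2](2)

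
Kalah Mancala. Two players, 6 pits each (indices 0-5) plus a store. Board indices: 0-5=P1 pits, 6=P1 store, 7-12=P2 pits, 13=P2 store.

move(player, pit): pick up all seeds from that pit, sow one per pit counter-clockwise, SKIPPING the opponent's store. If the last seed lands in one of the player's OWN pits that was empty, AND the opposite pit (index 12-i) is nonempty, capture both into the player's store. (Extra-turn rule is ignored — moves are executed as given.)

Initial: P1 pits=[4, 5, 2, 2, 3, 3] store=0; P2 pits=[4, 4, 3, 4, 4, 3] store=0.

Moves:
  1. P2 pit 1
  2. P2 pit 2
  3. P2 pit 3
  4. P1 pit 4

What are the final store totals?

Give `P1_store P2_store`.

Answer: 1 2

Derivation:
Move 1: P2 pit1 -> P1=[4,5,2,2,3,3](0) P2=[4,0,4,5,5,4](0)
Move 2: P2 pit2 -> P1=[4,5,2,2,3,3](0) P2=[4,0,0,6,6,5](1)
Move 3: P2 pit3 -> P1=[5,6,3,2,3,3](0) P2=[4,0,0,0,7,6](2)
Move 4: P1 pit4 -> P1=[5,6,3,2,0,4](1) P2=[5,0,0,0,7,6](2)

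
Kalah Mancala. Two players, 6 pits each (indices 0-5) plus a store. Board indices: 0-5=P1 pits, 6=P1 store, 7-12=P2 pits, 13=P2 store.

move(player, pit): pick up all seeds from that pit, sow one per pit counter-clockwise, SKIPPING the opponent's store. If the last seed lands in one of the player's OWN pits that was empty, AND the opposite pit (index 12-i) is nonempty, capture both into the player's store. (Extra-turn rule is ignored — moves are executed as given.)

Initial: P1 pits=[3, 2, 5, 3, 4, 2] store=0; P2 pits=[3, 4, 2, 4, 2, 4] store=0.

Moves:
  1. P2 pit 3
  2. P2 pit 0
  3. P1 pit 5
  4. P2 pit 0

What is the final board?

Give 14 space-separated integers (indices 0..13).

Answer: 4 2 0 3 4 0 1 0 6 3 0 3 5 7

Derivation:
Move 1: P2 pit3 -> P1=[4,2,5,3,4,2](0) P2=[3,4,2,0,3,5](1)
Move 2: P2 pit0 -> P1=[4,2,0,3,4,2](0) P2=[0,5,3,0,3,5](7)
Move 3: P1 pit5 -> P1=[4,2,0,3,4,0](1) P2=[1,5,3,0,3,5](7)
Move 4: P2 pit0 -> P1=[4,2,0,3,4,0](1) P2=[0,6,3,0,3,5](7)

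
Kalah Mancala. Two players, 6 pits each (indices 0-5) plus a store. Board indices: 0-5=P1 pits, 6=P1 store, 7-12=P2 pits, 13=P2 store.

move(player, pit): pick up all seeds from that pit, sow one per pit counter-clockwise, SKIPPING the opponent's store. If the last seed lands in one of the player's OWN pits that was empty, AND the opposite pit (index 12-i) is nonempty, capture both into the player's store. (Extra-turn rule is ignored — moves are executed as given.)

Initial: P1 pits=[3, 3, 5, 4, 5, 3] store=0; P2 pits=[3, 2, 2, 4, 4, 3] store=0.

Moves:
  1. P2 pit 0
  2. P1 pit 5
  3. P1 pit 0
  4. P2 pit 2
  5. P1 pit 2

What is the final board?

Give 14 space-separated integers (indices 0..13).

Move 1: P2 pit0 -> P1=[3,3,5,4,5,3](0) P2=[0,3,3,5,4,3](0)
Move 2: P1 pit5 -> P1=[3,3,5,4,5,0](1) P2=[1,4,3,5,4,3](0)
Move 3: P1 pit0 -> P1=[0,4,6,5,5,0](1) P2=[1,4,3,5,4,3](0)
Move 4: P2 pit2 -> P1=[0,4,6,5,5,0](1) P2=[1,4,0,6,5,4](0)
Move 5: P1 pit2 -> P1=[0,4,0,6,6,1](2) P2=[2,5,0,6,5,4](0)

Answer: 0 4 0 6 6 1 2 2 5 0 6 5 4 0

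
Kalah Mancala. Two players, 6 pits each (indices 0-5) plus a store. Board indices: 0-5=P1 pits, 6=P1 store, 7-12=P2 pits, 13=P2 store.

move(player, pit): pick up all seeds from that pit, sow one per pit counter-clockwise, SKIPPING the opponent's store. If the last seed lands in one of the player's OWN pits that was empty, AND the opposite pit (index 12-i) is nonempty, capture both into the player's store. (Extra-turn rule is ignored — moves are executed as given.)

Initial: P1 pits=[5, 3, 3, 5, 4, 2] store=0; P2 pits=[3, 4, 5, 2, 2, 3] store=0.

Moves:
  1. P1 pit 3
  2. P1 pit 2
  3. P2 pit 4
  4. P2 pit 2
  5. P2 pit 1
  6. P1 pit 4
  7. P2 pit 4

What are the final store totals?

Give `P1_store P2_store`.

Move 1: P1 pit3 -> P1=[5,3,3,0,5,3](1) P2=[4,5,5,2,2,3](0)
Move 2: P1 pit2 -> P1=[5,3,0,1,6,4](1) P2=[4,5,5,2,2,3](0)
Move 3: P2 pit4 -> P1=[5,3,0,1,6,4](1) P2=[4,5,5,2,0,4](1)
Move 4: P2 pit2 -> P1=[6,3,0,1,6,4](1) P2=[4,5,0,3,1,5](2)
Move 5: P2 pit1 -> P1=[6,3,0,1,6,4](1) P2=[4,0,1,4,2,6](3)
Move 6: P1 pit4 -> P1=[6,3,0,1,0,5](2) P2=[5,1,2,5,2,6](3)
Move 7: P2 pit4 -> P1=[6,3,0,1,0,5](2) P2=[5,1,2,5,0,7](4)

Answer: 2 4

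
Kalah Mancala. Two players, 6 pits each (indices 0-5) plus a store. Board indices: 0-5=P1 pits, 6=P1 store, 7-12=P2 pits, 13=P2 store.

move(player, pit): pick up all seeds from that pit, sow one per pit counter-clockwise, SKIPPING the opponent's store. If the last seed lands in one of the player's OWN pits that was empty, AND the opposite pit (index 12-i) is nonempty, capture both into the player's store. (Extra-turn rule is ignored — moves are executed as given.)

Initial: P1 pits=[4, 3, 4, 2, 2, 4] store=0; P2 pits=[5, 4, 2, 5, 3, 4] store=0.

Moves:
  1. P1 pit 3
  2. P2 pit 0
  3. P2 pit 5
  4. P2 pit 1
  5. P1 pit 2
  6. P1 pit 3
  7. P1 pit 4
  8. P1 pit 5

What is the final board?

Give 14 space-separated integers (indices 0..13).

Answer: 6 4 0 0 0 0 3 3 2 6 8 6 2 2

Derivation:
Move 1: P1 pit3 -> P1=[4,3,4,0,3,5](0) P2=[5,4,2,5,3,4](0)
Move 2: P2 pit0 -> P1=[4,3,4,0,3,5](0) P2=[0,5,3,6,4,5](0)
Move 3: P2 pit5 -> P1=[5,4,5,1,3,5](0) P2=[0,5,3,6,4,0](1)
Move 4: P2 pit1 -> P1=[5,4,5,1,3,5](0) P2=[0,0,4,7,5,1](2)
Move 5: P1 pit2 -> P1=[5,4,0,2,4,6](1) P2=[1,0,4,7,5,1](2)
Move 6: P1 pit3 -> P1=[5,4,0,0,5,7](1) P2=[1,0,4,7,5,1](2)
Move 7: P1 pit4 -> P1=[5,4,0,0,0,8](2) P2=[2,1,5,7,5,1](2)
Move 8: P1 pit5 -> P1=[6,4,0,0,0,0](3) P2=[3,2,6,8,6,2](2)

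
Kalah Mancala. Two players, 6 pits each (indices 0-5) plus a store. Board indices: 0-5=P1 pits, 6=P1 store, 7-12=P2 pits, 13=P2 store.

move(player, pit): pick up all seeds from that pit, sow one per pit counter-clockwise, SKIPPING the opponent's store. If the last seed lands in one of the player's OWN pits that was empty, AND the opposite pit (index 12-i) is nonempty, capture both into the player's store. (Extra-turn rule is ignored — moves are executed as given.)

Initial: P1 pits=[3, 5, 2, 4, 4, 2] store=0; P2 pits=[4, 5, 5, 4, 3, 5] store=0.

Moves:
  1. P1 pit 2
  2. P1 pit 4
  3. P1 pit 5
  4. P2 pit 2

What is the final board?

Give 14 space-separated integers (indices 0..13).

Answer: 4 6 0 5 0 0 2 6 7 0 5 4 6 1

Derivation:
Move 1: P1 pit2 -> P1=[3,5,0,5,5,2](0) P2=[4,5,5,4,3,5](0)
Move 2: P1 pit4 -> P1=[3,5,0,5,0,3](1) P2=[5,6,6,4,3,5](0)
Move 3: P1 pit5 -> P1=[3,5,0,5,0,0](2) P2=[6,7,6,4,3,5](0)
Move 4: P2 pit2 -> P1=[4,6,0,5,0,0](2) P2=[6,7,0,5,4,6](1)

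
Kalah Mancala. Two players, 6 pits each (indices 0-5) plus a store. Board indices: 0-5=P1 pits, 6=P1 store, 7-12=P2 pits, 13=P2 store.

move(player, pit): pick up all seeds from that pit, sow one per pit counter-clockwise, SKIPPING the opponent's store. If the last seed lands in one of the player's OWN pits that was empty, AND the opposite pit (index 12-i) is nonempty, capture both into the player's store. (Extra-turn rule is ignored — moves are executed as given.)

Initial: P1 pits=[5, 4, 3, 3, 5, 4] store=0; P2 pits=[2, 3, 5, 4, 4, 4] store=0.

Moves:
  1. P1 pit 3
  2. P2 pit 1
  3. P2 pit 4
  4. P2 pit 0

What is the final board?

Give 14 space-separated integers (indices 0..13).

Answer: 6 5 4 0 6 5 1 0 1 7 5 0 5 1

Derivation:
Move 1: P1 pit3 -> P1=[5,4,3,0,6,5](1) P2=[2,3,5,4,4,4](0)
Move 2: P2 pit1 -> P1=[5,4,3,0,6,5](1) P2=[2,0,6,5,5,4](0)
Move 3: P2 pit4 -> P1=[6,5,4,0,6,5](1) P2=[2,0,6,5,0,5](1)
Move 4: P2 pit0 -> P1=[6,5,4,0,6,5](1) P2=[0,1,7,5,0,5](1)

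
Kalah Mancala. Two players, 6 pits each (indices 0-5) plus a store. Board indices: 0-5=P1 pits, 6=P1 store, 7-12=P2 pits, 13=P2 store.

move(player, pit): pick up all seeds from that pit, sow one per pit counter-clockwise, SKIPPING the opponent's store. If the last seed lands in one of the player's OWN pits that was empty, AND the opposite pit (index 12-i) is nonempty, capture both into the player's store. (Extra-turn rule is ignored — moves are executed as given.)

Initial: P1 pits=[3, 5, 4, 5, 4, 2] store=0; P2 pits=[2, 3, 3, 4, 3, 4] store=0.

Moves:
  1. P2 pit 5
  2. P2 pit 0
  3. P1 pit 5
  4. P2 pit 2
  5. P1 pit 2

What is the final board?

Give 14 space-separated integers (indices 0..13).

Answer: 4 6 0 6 5 1 2 2 4 0 5 4 1 2

Derivation:
Move 1: P2 pit5 -> P1=[4,6,5,5,4,2](0) P2=[2,3,3,4,3,0](1)
Move 2: P2 pit0 -> P1=[4,6,5,5,4,2](0) P2=[0,4,4,4,3,0](1)
Move 3: P1 pit5 -> P1=[4,6,5,5,4,0](1) P2=[1,4,4,4,3,0](1)
Move 4: P2 pit2 -> P1=[4,6,5,5,4,0](1) P2=[1,4,0,5,4,1](2)
Move 5: P1 pit2 -> P1=[4,6,0,6,5,1](2) P2=[2,4,0,5,4,1](2)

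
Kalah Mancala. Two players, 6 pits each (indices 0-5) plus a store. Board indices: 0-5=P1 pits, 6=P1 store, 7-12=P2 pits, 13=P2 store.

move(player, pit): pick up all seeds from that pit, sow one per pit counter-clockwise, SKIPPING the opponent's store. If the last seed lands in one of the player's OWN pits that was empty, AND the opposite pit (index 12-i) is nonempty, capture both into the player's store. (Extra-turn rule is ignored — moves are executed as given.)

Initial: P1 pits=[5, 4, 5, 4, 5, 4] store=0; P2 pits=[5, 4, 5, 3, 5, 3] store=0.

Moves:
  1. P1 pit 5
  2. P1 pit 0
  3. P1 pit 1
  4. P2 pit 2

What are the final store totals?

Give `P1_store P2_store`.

Move 1: P1 pit5 -> P1=[5,4,5,4,5,0](1) P2=[6,5,6,3,5,3](0)
Move 2: P1 pit0 -> P1=[0,5,6,5,6,0](8) P2=[0,5,6,3,5,3](0)
Move 3: P1 pit1 -> P1=[0,0,7,6,7,1](9) P2=[0,5,6,3,5,3](0)
Move 4: P2 pit2 -> P1=[1,1,7,6,7,1](9) P2=[0,5,0,4,6,4](1)

Answer: 9 1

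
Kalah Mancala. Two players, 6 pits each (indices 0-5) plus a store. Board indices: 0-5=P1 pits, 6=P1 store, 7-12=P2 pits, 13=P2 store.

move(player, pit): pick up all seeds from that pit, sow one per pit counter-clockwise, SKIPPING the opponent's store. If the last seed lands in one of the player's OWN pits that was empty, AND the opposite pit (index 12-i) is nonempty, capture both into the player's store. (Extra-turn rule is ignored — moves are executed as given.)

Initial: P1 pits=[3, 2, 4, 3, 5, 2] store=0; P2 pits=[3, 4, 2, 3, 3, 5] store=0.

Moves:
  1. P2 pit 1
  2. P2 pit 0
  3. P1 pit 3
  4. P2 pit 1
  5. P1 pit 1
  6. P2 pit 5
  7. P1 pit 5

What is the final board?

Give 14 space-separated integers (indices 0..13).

Answer: 4 1 6 1 7 0 8 1 1 0 5 4 0 1

Derivation:
Move 1: P2 pit1 -> P1=[3,2,4,3,5,2](0) P2=[3,0,3,4,4,6](0)
Move 2: P2 pit0 -> P1=[3,2,4,3,5,2](0) P2=[0,1,4,5,4,6](0)
Move 3: P1 pit3 -> P1=[3,2,4,0,6,3](1) P2=[0,1,4,5,4,6](0)
Move 4: P2 pit1 -> P1=[3,2,4,0,6,3](1) P2=[0,0,5,5,4,6](0)
Move 5: P1 pit1 -> P1=[3,0,5,0,6,3](7) P2=[0,0,0,5,4,6](0)
Move 6: P2 pit5 -> P1=[4,1,6,1,7,3](7) P2=[0,0,0,5,4,0](1)
Move 7: P1 pit5 -> P1=[4,1,6,1,7,0](8) P2=[1,1,0,5,4,0](1)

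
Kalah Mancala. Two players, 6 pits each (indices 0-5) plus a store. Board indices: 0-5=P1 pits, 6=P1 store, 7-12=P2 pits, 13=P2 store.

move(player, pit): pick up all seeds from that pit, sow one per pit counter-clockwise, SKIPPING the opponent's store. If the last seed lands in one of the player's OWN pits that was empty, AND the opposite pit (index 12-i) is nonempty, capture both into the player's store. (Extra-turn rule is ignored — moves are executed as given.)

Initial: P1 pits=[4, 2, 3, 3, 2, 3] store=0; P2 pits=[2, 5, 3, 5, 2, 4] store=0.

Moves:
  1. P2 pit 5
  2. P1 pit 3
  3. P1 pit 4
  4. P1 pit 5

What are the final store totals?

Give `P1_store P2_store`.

Answer: 3 1

Derivation:
Move 1: P2 pit5 -> P1=[5,3,4,3,2,3](0) P2=[2,5,3,5,2,0](1)
Move 2: P1 pit3 -> P1=[5,3,4,0,3,4](1) P2=[2,5,3,5,2,0](1)
Move 3: P1 pit4 -> P1=[5,3,4,0,0,5](2) P2=[3,5,3,5,2,0](1)
Move 4: P1 pit5 -> P1=[5,3,4,0,0,0](3) P2=[4,6,4,6,2,0](1)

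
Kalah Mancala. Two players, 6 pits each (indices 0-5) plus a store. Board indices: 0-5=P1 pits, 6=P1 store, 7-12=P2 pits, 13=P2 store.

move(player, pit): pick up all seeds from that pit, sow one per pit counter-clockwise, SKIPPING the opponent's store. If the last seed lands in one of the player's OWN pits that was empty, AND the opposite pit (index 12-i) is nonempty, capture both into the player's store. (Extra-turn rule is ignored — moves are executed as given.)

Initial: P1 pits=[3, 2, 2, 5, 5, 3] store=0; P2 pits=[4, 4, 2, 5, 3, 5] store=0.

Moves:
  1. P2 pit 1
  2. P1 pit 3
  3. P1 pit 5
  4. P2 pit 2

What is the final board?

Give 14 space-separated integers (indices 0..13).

Answer: 3 2 2 0 6 0 2 6 2 0 7 5 7 1

Derivation:
Move 1: P2 pit1 -> P1=[3,2,2,5,5,3](0) P2=[4,0,3,6,4,6](0)
Move 2: P1 pit3 -> P1=[3,2,2,0,6,4](1) P2=[5,1,3,6,4,6](0)
Move 3: P1 pit5 -> P1=[3,2,2,0,6,0](2) P2=[6,2,4,6,4,6](0)
Move 4: P2 pit2 -> P1=[3,2,2,0,6,0](2) P2=[6,2,0,7,5,7](1)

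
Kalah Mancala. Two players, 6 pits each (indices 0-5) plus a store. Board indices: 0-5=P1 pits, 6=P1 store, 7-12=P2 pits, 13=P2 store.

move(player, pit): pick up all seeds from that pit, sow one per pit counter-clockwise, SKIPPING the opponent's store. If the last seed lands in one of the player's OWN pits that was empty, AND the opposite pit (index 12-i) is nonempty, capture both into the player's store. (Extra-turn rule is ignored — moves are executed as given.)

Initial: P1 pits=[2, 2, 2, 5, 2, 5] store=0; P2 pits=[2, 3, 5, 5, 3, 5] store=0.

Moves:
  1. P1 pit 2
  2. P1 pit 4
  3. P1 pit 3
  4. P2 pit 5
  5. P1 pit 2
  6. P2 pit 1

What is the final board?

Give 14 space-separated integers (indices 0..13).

Answer: 0 3 0 2 1 7 2 4 0 7 6 4 0 5

Derivation:
Move 1: P1 pit2 -> P1=[2,2,0,6,3,5](0) P2=[2,3,5,5,3,5](0)
Move 2: P1 pit4 -> P1=[2,2,0,6,0,6](1) P2=[3,3,5,5,3,5](0)
Move 3: P1 pit3 -> P1=[2,2,0,0,1,7](2) P2=[4,4,6,5,3,5](0)
Move 4: P2 pit5 -> P1=[3,3,1,1,1,7](2) P2=[4,4,6,5,3,0](1)
Move 5: P1 pit2 -> P1=[3,3,0,2,1,7](2) P2=[4,4,6,5,3,0](1)
Move 6: P2 pit1 -> P1=[0,3,0,2,1,7](2) P2=[4,0,7,6,4,0](5)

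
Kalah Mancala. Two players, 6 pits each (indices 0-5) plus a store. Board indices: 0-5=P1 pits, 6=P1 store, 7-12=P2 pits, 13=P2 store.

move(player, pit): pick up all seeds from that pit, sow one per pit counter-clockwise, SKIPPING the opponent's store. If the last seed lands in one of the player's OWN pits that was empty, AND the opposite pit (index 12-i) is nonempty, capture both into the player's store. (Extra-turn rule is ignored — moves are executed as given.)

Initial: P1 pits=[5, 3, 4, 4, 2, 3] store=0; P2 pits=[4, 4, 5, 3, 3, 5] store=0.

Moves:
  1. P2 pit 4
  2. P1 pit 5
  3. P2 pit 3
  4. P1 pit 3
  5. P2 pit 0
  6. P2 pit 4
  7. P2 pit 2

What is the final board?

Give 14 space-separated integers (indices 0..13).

Move 1: P2 pit4 -> P1=[6,3,4,4,2,3](0) P2=[4,4,5,3,0,6](1)
Move 2: P1 pit5 -> P1=[6,3,4,4,2,0](1) P2=[5,5,5,3,0,6](1)
Move 3: P2 pit3 -> P1=[6,3,4,4,2,0](1) P2=[5,5,5,0,1,7](2)
Move 4: P1 pit3 -> P1=[6,3,4,0,3,1](2) P2=[6,5,5,0,1,7](2)
Move 5: P2 pit0 -> P1=[6,3,4,0,3,1](2) P2=[0,6,6,1,2,8](3)
Move 6: P2 pit4 -> P1=[6,3,4,0,3,1](2) P2=[0,6,6,1,0,9](4)
Move 7: P2 pit2 -> P1=[7,4,4,0,3,1](2) P2=[0,6,0,2,1,10](5)

Answer: 7 4 4 0 3 1 2 0 6 0 2 1 10 5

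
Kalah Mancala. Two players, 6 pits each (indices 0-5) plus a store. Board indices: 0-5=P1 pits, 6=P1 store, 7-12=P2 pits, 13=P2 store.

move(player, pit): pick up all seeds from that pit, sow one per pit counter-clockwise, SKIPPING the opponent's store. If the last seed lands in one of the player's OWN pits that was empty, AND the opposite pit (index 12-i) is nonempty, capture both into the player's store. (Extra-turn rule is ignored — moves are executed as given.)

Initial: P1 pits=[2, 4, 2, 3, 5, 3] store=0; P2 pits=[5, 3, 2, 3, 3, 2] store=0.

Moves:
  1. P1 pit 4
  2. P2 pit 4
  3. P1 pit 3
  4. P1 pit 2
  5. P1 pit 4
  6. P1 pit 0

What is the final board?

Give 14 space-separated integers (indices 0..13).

Move 1: P1 pit4 -> P1=[2,4,2,3,0,4](1) P2=[6,4,3,3,3,2](0)
Move 2: P2 pit4 -> P1=[3,4,2,3,0,4](1) P2=[6,4,3,3,0,3](1)
Move 3: P1 pit3 -> P1=[3,4,2,0,1,5](2) P2=[6,4,3,3,0,3](1)
Move 4: P1 pit2 -> P1=[3,4,0,1,2,5](2) P2=[6,4,3,3,0,3](1)
Move 5: P1 pit4 -> P1=[3,4,0,1,0,6](3) P2=[6,4,3,3,0,3](1)
Move 6: P1 pit0 -> P1=[0,5,1,2,0,6](3) P2=[6,4,3,3,0,3](1)

Answer: 0 5 1 2 0 6 3 6 4 3 3 0 3 1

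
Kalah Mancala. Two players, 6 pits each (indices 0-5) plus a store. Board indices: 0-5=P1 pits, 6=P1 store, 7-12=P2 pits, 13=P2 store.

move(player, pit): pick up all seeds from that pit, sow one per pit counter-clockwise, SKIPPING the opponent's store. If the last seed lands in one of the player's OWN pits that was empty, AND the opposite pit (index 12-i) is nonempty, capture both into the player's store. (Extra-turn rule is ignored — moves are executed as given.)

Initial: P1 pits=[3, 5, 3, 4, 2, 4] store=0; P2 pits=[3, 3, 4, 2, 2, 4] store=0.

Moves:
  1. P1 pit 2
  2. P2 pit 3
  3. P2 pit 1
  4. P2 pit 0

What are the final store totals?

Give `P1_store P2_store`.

Answer: 0 0

Derivation:
Move 1: P1 pit2 -> P1=[3,5,0,5,3,5](0) P2=[3,3,4,2,2,4](0)
Move 2: P2 pit3 -> P1=[3,5,0,5,3,5](0) P2=[3,3,4,0,3,5](0)
Move 3: P2 pit1 -> P1=[3,5,0,5,3,5](0) P2=[3,0,5,1,4,5](0)
Move 4: P2 pit0 -> P1=[3,5,0,5,3,5](0) P2=[0,1,6,2,4,5](0)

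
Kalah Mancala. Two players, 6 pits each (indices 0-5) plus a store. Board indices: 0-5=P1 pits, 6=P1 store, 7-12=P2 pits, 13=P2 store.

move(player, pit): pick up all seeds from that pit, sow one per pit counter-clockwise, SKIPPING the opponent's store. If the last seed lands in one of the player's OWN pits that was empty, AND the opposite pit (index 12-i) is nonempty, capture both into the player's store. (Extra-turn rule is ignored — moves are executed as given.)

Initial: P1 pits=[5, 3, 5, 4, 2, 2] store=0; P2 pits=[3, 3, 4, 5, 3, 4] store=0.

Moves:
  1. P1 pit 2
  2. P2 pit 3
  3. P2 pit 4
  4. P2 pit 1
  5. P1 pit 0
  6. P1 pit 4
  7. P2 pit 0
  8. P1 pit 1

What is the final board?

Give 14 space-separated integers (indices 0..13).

Move 1: P1 pit2 -> P1=[5,3,0,5,3,3](1) P2=[4,3,4,5,3,4](0)
Move 2: P2 pit3 -> P1=[6,4,0,5,3,3](1) P2=[4,3,4,0,4,5](1)
Move 3: P2 pit4 -> P1=[7,5,0,5,3,3](1) P2=[4,3,4,0,0,6](2)
Move 4: P2 pit1 -> P1=[7,0,0,5,3,3](1) P2=[4,0,5,1,0,6](8)
Move 5: P1 pit0 -> P1=[0,1,1,6,4,4](2) P2=[5,0,5,1,0,6](8)
Move 6: P1 pit4 -> P1=[0,1,1,6,0,5](3) P2=[6,1,5,1,0,6](8)
Move 7: P2 pit0 -> P1=[0,1,1,6,0,5](3) P2=[0,2,6,2,1,7](9)
Move 8: P1 pit1 -> P1=[0,0,2,6,0,5](3) P2=[0,2,6,2,1,7](9)

Answer: 0 0 2 6 0 5 3 0 2 6 2 1 7 9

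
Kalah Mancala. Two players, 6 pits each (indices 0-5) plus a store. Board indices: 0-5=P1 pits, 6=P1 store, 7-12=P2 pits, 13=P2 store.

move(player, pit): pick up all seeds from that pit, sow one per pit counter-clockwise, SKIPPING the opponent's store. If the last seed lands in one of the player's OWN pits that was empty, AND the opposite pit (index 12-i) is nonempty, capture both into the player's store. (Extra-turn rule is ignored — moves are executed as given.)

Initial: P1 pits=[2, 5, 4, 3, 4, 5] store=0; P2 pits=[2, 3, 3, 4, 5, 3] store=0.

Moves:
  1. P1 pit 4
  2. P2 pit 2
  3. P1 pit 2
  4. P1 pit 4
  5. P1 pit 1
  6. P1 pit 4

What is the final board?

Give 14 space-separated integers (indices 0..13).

Answer: 2 0 1 5 0 10 3 3 4 0 5 6 4 0

Derivation:
Move 1: P1 pit4 -> P1=[2,5,4,3,0,6](1) P2=[3,4,3,4,5,3](0)
Move 2: P2 pit2 -> P1=[2,5,4,3,0,6](1) P2=[3,4,0,5,6,4](0)
Move 3: P1 pit2 -> P1=[2,5,0,4,1,7](2) P2=[3,4,0,5,6,4](0)
Move 4: P1 pit4 -> P1=[2,5,0,4,0,8](2) P2=[3,4,0,5,6,4](0)
Move 5: P1 pit1 -> P1=[2,0,1,5,1,9](3) P2=[3,4,0,5,6,4](0)
Move 6: P1 pit4 -> P1=[2,0,1,5,0,10](3) P2=[3,4,0,5,6,4](0)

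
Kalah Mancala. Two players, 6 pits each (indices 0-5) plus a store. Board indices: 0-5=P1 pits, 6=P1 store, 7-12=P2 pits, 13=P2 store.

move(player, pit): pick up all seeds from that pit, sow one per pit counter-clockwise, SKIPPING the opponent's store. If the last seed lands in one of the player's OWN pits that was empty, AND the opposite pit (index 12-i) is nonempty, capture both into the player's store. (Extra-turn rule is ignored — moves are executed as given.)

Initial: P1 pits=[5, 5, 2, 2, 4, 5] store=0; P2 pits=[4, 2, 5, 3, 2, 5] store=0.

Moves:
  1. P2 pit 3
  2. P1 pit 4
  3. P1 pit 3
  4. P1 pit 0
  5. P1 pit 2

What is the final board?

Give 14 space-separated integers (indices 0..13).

Move 1: P2 pit3 -> P1=[5,5,2,2,4,5](0) P2=[4,2,5,0,3,6](1)
Move 2: P1 pit4 -> P1=[5,5,2,2,0,6](1) P2=[5,3,5,0,3,6](1)
Move 3: P1 pit3 -> P1=[5,5,2,0,1,7](1) P2=[5,3,5,0,3,6](1)
Move 4: P1 pit0 -> P1=[0,6,3,1,2,8](1) P2=[5,3,5,0,3,6](1)
Move 5: P1 pit2 -> P1=[0,6,0,2,3,9](1) P2=[5,3,5,0,3,6](1)

Answer: 0 6 0 2 3 9 1 5 3 5 0 3 6 1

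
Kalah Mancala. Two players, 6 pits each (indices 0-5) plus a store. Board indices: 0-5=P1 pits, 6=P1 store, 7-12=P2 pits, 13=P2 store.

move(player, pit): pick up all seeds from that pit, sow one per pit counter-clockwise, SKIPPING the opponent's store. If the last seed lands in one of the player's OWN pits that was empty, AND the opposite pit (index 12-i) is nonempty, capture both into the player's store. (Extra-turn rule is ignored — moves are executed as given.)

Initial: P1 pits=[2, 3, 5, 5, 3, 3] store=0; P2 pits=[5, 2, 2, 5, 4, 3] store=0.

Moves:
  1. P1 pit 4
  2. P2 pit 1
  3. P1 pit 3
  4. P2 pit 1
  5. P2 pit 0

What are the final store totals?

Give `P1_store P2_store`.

Answer: 2 1

Derivation:
Move 1: P1 pit4 -> P1=[2,3,5,5,0,4](1) P2=[6,2,2,5,4,3](0)
Move 2: P2 pit1 -> P1=[2,3,5,5,0,4](1) P2=[6,0,3,6,4,3](0)
Move 3: P1 pit3 -> P1=[2,3,5,0,1,5](2) P2=[7,1,3,6,4,3](0)
Move 4: P2 pit1 -> P1=[2,3,5,0,1,5](2) P2=[7,0,4,6,4,3](0)
Move 5: P2 pit0 -> P1=[3,3,5,0,1,5](2) P2=[0,1,5,7,5,4](1)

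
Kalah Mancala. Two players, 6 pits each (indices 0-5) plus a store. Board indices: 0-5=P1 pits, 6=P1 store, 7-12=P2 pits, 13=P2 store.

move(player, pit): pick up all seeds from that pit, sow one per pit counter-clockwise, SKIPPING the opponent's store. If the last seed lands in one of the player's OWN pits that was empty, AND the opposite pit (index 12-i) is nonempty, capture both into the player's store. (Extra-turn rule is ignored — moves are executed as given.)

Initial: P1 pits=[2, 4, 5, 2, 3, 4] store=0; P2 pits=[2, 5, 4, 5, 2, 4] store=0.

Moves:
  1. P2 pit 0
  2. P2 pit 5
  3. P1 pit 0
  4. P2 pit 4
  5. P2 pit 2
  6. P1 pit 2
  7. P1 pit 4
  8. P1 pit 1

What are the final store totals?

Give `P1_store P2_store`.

Move 1: P2 pit0 -> P1=[2,4,5,2,3,4](0) P2=[0,6,5,5,2,4](0)
Move 2: P2 pit5 -> P1=[3,5,6,2,3,4](0) P2=[0,6,5,5,2,0](1)
Move 3: P1 pit0 -> P1=[0,6,7,3,3,4](0) P2=[0,6,5,5,2,0](1)
Move 4: P2 pit4 -> P1=[0,6,7,3,3,4](0) P2=[0,6,5,5,0,1](2)
Move 5: P2 pit2 -> P1=[1,6,7,3,3,4](0) P2=[0,6,0,6,1,2](3)
Move 6: P1 pit2 -> P1=[1,6,0,4,4,5](1) P2=[1,7,1,6,1,2](3)
Move 7: P1 pit4 -> P1=[1,6,0,4,0,6](2) P2=[2,8,1,6,1,2](3)
Move 8: P1 pit1 -> P1=[1,0,1,5,1,7](3) P2=[3,8,1,6,1,2](3)

Answer: 3 3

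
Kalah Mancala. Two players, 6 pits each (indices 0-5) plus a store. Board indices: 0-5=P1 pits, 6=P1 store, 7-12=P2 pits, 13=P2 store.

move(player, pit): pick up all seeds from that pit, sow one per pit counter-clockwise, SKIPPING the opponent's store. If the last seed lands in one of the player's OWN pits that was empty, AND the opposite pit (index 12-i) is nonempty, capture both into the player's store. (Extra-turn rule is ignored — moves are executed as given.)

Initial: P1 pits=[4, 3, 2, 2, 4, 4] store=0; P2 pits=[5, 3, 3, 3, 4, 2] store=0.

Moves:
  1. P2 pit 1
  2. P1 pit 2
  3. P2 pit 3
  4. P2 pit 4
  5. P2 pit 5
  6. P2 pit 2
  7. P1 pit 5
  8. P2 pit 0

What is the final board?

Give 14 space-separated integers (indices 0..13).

Answer: 7 5 2 4 5 0 1 0 2 2 2 2 2 5

Derivation:
Move 1: P2 pit1 -> P1=[4,3,2,2,4,4](0) P2=[5,0,4,4,5,2](0)
Move 2: P1 pit2 -> P1=[4,3,0,3,5,4](0) P2=[5,0,4,4,5,2](0)
Move 3: P2 pit3 -> P1=[5,3,0,3,5,4](0) P2=[5,0,4,0,6,3](1)
Move 4: P2 pit4 -> P1=[6,4,1,4,5,4](0) P2=[5,0,4,0,0,4](2)
Move 5: P2 pit5 -> P1=[7,5,2,4,5,4](0) P2=[5,0,4,0,0,0](3)
Move 6: P2 pit2 -> P1=[7,5,2,4,5,4](0) P2=[5,0,0,1,1,1](4)
Move 7: P1 pit5 -> P1=[7,5,2,4,5,0](1) P2=[6,1,1,1,1,1](4)
Move 8: P2 pit0 -> P1=[7,5,2,4,5,0](1) P2=[0,2,2,2,2,2](5)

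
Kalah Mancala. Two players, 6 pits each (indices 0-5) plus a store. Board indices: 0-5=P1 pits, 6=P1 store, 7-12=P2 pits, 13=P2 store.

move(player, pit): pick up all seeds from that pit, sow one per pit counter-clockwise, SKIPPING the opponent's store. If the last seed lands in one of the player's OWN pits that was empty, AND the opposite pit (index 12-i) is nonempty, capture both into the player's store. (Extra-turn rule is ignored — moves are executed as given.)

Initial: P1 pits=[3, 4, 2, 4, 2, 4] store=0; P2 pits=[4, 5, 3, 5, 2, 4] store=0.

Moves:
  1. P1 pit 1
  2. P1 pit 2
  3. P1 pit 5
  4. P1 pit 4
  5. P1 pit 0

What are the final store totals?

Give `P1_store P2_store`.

Answer: 2 0

Derivation:
Move 1: P1 pit1 -> P1=[3,0,3,5,3,5](0) P2=[4,5,3,5,2,4](0)
Move 2: P1 pit2 -> P1=[3,0,0,6,4,6](0) P2=[4,5,3,5,2,4](0)
Move 3: P1 pit5 -> P1=[3,0,0,6,4,0](1) P2=[5,6,4,6,3,4](0)
Move 4: P1 pit4 -> P1=[3,0,0,6,0,1](2) P2=[6,7,4,6,3,4](0)
Move 5: P1 pit0 -> P1=[0,1,1,7,0,1](2) P2=[6,7,4,6,3,4](0)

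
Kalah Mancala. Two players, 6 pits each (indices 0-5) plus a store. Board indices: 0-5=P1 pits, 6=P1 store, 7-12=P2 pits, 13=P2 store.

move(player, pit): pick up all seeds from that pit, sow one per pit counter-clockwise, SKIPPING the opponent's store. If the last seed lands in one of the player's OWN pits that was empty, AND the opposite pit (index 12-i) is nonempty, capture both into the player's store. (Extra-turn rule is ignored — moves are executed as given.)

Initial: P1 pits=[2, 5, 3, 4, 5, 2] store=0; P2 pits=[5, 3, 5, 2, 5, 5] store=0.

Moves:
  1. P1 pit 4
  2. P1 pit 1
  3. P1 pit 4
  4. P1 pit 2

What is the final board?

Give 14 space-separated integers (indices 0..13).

Answer: 2 0 0 6 1 6 3 6 4 6 2 5 5 0

Derivation:
Move 1: P1 pit4 -> P1=[2,5,3,4,0,3](1) P2=[6,4,6,2,5,5](0)
Move 2: P1 pit1 -> P1=[2,0,4,5,1,4](2) P2=[6,4,6,2,5,5](0)
Move 3: P1 pit4 -> P1=[2,0,4,5,0,5](2) P2=[6,4,6,2,5,5](0)
Move 4: P1 pit2 -> P1=[2,0,0,6,1,6](3) P2=[6,4,6,2,5,5](0)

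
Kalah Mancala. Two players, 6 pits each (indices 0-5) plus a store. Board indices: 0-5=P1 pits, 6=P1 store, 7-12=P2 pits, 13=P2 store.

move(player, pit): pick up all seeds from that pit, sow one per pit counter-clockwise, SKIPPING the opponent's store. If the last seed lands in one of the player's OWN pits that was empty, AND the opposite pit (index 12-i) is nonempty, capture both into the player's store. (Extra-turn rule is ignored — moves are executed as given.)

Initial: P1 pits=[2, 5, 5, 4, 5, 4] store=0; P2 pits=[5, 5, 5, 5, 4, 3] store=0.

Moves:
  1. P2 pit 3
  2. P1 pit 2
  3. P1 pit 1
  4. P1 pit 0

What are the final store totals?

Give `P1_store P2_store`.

Move 1: P2 pit3 -> P1=[3,6,5,4,5,4](0) P2=[5,5,5,0,5,4](1)
Move 2: P1 pit2 -> P1=[3,6,0,5,6,5](1) P2=[6,5,5,0,5,4](1)
Move 3: P1 pit1 -> P1=[3,0,1,6,7,6](2) P2=[7,5,5,0,5,4](1)
Move 4: P1 pit0 -> P1=[0,1,2,7,7,6](2) P2=[7,5,5,0,5,4](1)

Answer: 2 1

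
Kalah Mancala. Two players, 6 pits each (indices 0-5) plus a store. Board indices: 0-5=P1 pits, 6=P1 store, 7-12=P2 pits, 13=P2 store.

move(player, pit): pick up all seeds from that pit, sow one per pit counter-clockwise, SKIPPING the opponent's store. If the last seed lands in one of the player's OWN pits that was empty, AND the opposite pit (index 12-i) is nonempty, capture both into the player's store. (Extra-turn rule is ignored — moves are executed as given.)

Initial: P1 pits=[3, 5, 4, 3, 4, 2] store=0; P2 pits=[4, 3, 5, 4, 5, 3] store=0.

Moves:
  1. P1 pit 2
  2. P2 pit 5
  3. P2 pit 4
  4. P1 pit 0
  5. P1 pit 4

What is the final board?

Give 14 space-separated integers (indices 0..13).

Answer: 0 8 2 5 0 5 2 5 4 6 5 0 1 2

Derivation:
Move 1: P1 pit2 -> P1=[3,5,0,4,5,3](1) P2=[4,3,5,4,5,3](0)
Move 2: P2 pit5 -> P1=[4,6,0,4,5,3](1) P2=[4,3,5,4,5,0](1)
Move 3: P2 pit4 -> P1=[5,7,1,4,5,3](1) P2=[4,3,5,4,0,1](2)
Move 4: P1 pit0 -> P1=[0,8,2,5,6,4](1) P2=[4,3,5,4,0,1](2)
Move 5: P1 pit4 -> P1=[0,8,2,5,0,5](2) P2=[5,4,6,5,0,1](2)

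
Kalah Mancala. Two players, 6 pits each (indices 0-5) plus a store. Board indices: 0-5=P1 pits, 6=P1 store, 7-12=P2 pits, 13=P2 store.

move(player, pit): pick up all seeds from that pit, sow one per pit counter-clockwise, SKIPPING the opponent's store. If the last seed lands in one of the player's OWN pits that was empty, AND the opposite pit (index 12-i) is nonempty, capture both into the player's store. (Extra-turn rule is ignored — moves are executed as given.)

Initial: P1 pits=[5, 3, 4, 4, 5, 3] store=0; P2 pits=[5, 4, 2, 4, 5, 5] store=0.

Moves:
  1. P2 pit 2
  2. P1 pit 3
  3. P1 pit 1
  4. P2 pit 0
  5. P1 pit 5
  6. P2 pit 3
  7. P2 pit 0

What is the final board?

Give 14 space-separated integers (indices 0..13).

Answer: 6 1 6 1 7 0 2 0 7 2 0 8 7 2

Derivation:
Move 1: P2 pit2 -> P1=[5,3,4,4,5,3](0) P2=[5,4,0,5,6,5](0)
Move 2: P1 pit3 -> P1=[5,3,4,0,6,4](1) P2=[6,4,0,5,6,5](0)
Move 3: P1 pit1 -> P1=[5,0,5,1,7,4](1) P2=[6,4,0,5,6,5](0)
Move 4: P2 pit0 -> P1=[5,0,5,1,7,4](1) P2=[0,5,1,6,7,6](1)
Move 5: P1 pit5 -> P1=[5,0,5,1,7,0](2) P2=[1,6,2,6,7,6](1)
Move 6: P2 pit3 -> P1=[6,1,6,1,7,0](2) P2=[1,6,2,0,8,7](2)
Move 7: P2 pit0 -> P1=[6,1,6,1,7,0](2) P2=[0,7,2,0,8,7](2)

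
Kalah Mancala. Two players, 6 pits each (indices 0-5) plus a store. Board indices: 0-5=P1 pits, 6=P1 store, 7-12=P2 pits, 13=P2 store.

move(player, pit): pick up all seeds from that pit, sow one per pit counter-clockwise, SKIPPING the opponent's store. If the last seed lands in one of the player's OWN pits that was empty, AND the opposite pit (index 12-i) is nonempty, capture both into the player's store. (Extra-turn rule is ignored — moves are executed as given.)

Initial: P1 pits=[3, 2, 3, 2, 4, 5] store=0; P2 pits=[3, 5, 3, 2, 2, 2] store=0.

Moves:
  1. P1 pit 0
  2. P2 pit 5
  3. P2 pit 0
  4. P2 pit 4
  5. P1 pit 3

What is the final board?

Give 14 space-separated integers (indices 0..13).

Move 1: P1 pit0 -> P1=[0,3,4,3,4,5](0) P2=[3,5,3,2,2,2](0)
Move 2: P2 pit5 -> P1=[1,3,4,3,4,5](0) P2=[3,5,3,2,2,0](1)
Move 3: P2 pit0 -> P1=[1,3,4,3,4,5](0) P2=[0,6,4,3,2,0](1)
Move 4: P2 pit4 -> P1=[1,3,4,3,4,5](0) P2=[0,6,4,3,0,1](2)
Move 5: P1 pit3 -> P1=[1,3,4,0,5,6](1) P2=[0,6,4,3,0,1](2)

Answer: 1 3 4 0 5 6 1 0 6 4 3 0 1 2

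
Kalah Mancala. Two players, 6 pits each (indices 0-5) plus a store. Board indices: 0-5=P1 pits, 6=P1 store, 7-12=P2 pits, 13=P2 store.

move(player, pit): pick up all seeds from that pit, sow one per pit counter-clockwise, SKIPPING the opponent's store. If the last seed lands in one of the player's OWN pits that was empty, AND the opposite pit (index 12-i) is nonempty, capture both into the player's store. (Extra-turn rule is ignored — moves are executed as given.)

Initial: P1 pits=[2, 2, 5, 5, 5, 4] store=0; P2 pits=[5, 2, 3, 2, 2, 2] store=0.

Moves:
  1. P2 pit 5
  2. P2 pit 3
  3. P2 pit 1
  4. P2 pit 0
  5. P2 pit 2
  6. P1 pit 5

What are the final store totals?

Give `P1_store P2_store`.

Move 1: P2 pit5 -> P1=[3,2,5,5,5,4](0) P2=[5,2,3,2,2,0](1)
Move 2: P2 pit3 -> P1=[0,2,5,5,5,4](0) P2=[5,2,3,0,3,0](5)
Move 3: P2 pit1 -> P1=[0,2,0,5,5,4](0) P2=[5,0,4,0,3,0](11)
Move 4: P2 pit0 -> P1=[0,2,0,5,5,4](0) P2=[0,1,5,1,4,1](11)
Move 5: P2 pit2 -> P1=[1,2,0,5,5,4](0) P2=[0,1,0,2,5,2](12)
Move 6: P1 pit5 -> P1=[1,2,0,5,5,0](1) P2=[1,2,1,2,5,2](12)

Answer: 1 12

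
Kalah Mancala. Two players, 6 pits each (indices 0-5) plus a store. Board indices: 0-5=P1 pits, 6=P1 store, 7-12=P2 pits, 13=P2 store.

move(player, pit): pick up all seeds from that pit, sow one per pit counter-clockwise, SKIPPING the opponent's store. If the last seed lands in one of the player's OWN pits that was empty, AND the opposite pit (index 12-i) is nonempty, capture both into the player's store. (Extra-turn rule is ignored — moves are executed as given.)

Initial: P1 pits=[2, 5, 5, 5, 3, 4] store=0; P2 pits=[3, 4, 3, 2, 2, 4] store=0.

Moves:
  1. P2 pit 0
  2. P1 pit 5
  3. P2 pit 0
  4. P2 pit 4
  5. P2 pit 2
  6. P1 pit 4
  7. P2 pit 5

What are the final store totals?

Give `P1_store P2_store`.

Move 1: P2 pit0 -> P1=[2,5,5,5,3,4](0) P2=[0,5,4,3,2,4](0)
Move 2: P1 pit5 -> P1=[2,5,5,5,3,0](1) P2=[1,6,5,3,2,4](0)
Move 3: P2 pit0 -> P1=[2,5,5,5,3,0](1) P2=[0,7,5,3,2,4](0)
Move 4: P2 pit4 -> P1=[2,5,5,5,3,0](1) P2=[0,7,5,3,0,5](1)
Move 5: P2 pit2 -> P1=[3,5,5,5,3,0](1) P2=[0,7,0,4,1,6](2)
Move 6: P1 pit4 -> P1=[3,5,5,5,0,1](2) P2=[1,7,0,4,1,6](2)
Move 7: P2 pit5 -> P1=[4,6,6,6,1,1](2) P2=[1,7,0,4,1,0](3)

Answer: 2 3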